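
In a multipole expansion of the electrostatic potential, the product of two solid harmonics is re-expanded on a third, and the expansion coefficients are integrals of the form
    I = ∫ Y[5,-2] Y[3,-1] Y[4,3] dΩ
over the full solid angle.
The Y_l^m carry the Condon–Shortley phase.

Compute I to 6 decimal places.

Checks pass: Σm=0; 12 even; l₃=4∈[2,8].
(2·5+1)(2·3+1)(2·4+1) = 693
Δ: 4! 6! 2! / 13! → 1/180180
sum: t=1:−1/576 t=2:+1/144 t=3:−1/576 = 1/288
3j²(5 3 4; 0 0 0) = Δ·Π!·Σ² = 20/1001  (sign +1)
sum: t=1:−1/4320 t=2:+1/960 = 7/8640
3j²(5 3 4; -2 -1 3) = Δ·Π!·Σ² = 343/12870  (sign -1)
combine: 4πI² = 693·20/1001·343/12870 = 686/1859
take √, sign -1: I = -0.17136315

-0.171363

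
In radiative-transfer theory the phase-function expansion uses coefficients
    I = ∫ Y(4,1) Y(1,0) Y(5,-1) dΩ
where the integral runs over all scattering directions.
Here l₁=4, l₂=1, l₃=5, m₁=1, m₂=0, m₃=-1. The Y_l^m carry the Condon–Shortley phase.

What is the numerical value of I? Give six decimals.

Checks pass: Σm=0; 10 even; l₃=5∈[3,5].
(2·4+1)(2·1+1)(2·5+1) = 297
Δ: 0! 8! 2! / 11! → 1/495
sum: t=0:+1/576 = 1/576
3j²(4 1 5; 0 0 0) = Δ·Π!·Σ² = 5/99  (sign -1)
sum: t=0:+1/720 = 1/720
3j²(4 1 5; 1 0 -1) = Δ·Π!·Σ² = 8/165  (sign +1)
combine: 4πI² = 297·5/99·8/165 = 8/11
take √, sign -1: I = -0.24057125

-0.240571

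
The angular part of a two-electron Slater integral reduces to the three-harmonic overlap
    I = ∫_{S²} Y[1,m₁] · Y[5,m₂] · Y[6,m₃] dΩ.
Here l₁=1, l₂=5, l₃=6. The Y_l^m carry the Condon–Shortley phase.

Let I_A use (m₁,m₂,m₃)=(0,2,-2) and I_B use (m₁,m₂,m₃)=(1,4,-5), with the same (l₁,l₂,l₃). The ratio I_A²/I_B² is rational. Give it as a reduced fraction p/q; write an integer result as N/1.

l's match ⇒ only the (l;m) 3-j factors differ between A and B.
A: triangle coeff Δ(1,5,6) = 1/858; Σ_t [0,0]: t=0:+1/30240 = 1/30240; (3j)²=16/429 [(1 5 6; 0 2 -2)], sign=+1
B: triangle coeff Δ(1,5,6) = 1/858; Σ_t [0,0]: t=0:+1/725760 = 1/725760; (3j)²=5/78 [(1 5 6; 1 4 -5)], sign=-1
I_A²/I_B² = (16/429)/(5/78) = 32/55

32/55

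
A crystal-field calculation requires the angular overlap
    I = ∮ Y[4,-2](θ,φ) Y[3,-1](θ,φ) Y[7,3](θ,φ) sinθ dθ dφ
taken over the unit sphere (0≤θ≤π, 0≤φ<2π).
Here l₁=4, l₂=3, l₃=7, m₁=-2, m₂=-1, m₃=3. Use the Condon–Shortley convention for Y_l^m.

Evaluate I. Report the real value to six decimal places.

-0.239176

Checks pass: Σm=0; 14 even; l₃=7∈[1,7].
(2·4+1)(2·3+1)(2·7+1) = 945
Δ: 0! 8! 6! / 15! → 1/45045
sum: t=0:+1/20736 = 1/20736
3j²(4 3 7; 0 0 0) = Δ·Π!·Σ² = 35/1287  (sign -1)
sum: t=0:+1/69120 = 1/69120
3j²(4 3 7; -2 -1 3) = Δ·Π!·Σ² = 4/143  (sign +1)
combine: 4πI² = 945·35/1287·4/143 = 14700/20449
take √, sign -1: I = -0.23917605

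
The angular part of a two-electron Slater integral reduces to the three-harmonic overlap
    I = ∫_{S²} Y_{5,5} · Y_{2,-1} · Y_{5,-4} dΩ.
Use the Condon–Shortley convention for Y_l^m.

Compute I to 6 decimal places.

-0.187924

Rules hold: Σm=0, L=12 even, 3≤5≤7.
N = 11·5·11 = 605
Δ = 2!·8!·2!/13! = 1/38610
Racah Σ t=0..2: t=0:+1/2880 t=1:−1/576 t=2:+1/2880 = -1/960
⇒ 3j(5 2 5; 0 0 0)² = 10/429, sgn +1
Racah Σ t=0..0: t=0:+1/80640 = 1/80640
⇒ 3j(5 2 5; 5 -1 -4)² = 9/286, sgn -1
4πI² = N·(3j₀)²·(3jₘ)² = 75/169
I = -1·√(0.443787/4π) = -0.18792404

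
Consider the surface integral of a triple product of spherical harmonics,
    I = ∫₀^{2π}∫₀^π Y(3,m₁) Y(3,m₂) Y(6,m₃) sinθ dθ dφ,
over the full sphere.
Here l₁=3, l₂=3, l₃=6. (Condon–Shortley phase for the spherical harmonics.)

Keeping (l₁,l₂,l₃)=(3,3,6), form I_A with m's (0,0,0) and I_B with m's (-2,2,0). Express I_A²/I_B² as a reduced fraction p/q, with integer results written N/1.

Same 3,3,6: normalisation and zero-m 3j drop out of the ratio.
A: Δ: 0! 6! 6! / 13! → 1/12012; sum: t=0:+1/1296 = 1/1296; 3j²(3 3 6; 0 0 0) = Δ·Π!·Σ² = 100/3003  (sign +1)
B: Δ: 0! 6! 6! / 13! → 1/12012; sum: t=0:+1/14400 = 1/14400; 3j²(3 3 6; -2 2 0) = Δ·Π!·Σ² = 3/1001  (sign +1)
I_A²/I_B² = (100/3003)/(3/1001) = 100/9

100/9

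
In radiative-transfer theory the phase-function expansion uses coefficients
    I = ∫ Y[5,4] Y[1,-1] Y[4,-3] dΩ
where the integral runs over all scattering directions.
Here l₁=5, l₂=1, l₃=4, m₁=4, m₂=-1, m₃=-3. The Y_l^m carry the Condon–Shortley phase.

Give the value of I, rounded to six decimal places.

0.294638

Checks pass: Σm=0; 10 even; l₃=4∈[4,6].
(2·5+1)(2·1+1)(2·4+1) = 297
Δ: 2! 8! 0! / 11! → 1/495
sum: t=1:−1/576 = -1/576
3j²(5 1 4; 0 0 0) = Δ·Π!·Σ² = 5/99  (sign -1)
sum: t=0:+1/10080 = 1/10080
3j²(5 1 4; 4 -1 -3) = Δ·Π!·Σ² = 4/55  (sign -1)
combine: 4πI² = 297·5/99·4/55 = 12/11
take √, sign +1: I = 0.29463840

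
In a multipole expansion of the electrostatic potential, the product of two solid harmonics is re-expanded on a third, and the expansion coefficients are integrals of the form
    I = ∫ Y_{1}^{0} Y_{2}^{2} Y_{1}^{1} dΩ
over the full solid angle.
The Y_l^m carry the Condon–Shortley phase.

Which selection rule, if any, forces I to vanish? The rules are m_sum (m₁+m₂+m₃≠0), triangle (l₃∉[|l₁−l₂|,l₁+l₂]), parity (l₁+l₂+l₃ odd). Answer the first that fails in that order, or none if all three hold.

Σmᵢ = 3  ✗
l₃∈[|l₁−l₂|,l₁+l₂]=[1,3], have l₃=1
Σlᵢ = 4 ⇒ even

m_sum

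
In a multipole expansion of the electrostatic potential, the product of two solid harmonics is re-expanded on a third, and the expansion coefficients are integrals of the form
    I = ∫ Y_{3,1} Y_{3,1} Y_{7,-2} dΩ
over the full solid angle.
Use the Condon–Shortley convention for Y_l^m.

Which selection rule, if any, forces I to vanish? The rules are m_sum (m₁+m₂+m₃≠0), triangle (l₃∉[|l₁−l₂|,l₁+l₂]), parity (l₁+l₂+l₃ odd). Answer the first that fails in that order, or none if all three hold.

triangle

Σmᵢ = 0  ✓
l₃∈[|l₁−l₂|,l₁+l₂]=[0,6], have l₃=7  ✗
Σlᵢ = 13 ⇒ odd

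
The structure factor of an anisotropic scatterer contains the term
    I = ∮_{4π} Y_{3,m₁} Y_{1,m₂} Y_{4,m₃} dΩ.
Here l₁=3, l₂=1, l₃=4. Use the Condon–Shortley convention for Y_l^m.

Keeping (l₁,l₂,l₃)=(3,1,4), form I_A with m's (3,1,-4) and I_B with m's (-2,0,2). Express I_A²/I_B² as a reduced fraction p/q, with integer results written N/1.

l's match ⇒ only the (l;m) 3-j factors differ between A and B.
A: triangle coeff Δ(3,1,4) = 1/252; Σ_t [0,0]: t=0:+1/1440 = 1/1440; (3j)²=1/9 [(3 1 4; 3 1 -4)], sign=+1
B: triangle coeff Δ(3,1,4) = 1/252; Σ_t [0,0]: t=0:+1/120 = 1/120; (3j)²=1/21 [(3 1 4; -2 0 2)], sign=+1
I_A²/I_B² = (1/9)/(1/21) = 7/3

7/3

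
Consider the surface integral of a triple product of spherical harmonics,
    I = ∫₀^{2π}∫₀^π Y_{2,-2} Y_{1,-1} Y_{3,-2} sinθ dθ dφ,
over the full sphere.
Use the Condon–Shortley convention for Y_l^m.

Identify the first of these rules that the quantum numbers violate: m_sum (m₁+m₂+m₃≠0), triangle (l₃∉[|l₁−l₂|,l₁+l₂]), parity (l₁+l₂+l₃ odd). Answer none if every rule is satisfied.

azimuthal sum: -2 − 1 − 2 = -5  ✗
1 ≤ 3 ≤ 3 (triangle on l)
L = 2 + 1 + 3 = 6 (even)

m_sum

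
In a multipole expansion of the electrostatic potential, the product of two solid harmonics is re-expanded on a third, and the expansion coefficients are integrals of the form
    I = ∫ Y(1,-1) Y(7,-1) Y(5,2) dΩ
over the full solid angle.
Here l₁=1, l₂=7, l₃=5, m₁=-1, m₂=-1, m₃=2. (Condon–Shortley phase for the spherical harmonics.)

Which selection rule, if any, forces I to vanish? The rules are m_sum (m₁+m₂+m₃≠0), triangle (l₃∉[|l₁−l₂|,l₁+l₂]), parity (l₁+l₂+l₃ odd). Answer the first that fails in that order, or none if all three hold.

m₁+m₂+m₃ = -1 − 1 + 2 = 0  ✓
triangle: |1−7|=6 ≤ l₃=5 ≤ 1+7=8  ✗
parity: l₁+l₂+l₃ = 13 is odd

triangle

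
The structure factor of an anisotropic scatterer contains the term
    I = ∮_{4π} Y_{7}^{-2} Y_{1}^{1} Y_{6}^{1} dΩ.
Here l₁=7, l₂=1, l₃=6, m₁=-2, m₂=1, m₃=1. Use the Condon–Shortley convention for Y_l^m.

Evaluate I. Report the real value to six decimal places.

0.209937

Rules hold: Σm=0, L=14 even, 6≤6≤8.
N = 15·3·13 = 585
Δ = 2!·12!·0!/15! = 1/1365
Racah Σ t=1..1: t=1:−1/518400 = -1/518400
⇒ 3j(7 1 6; 0 0 0)² = 7/195, sgn -1
Racah Σ t=2..2: t=2:+1/1209600 = 1/1209600
⇒ 3j(7 1 6; -2 1 1)² = 12/455, sgn -1
4πI² = N·(3j₀)²·(3jₘ)² = 36/65
I = +1·√(0.553846/4π) = 0.20993732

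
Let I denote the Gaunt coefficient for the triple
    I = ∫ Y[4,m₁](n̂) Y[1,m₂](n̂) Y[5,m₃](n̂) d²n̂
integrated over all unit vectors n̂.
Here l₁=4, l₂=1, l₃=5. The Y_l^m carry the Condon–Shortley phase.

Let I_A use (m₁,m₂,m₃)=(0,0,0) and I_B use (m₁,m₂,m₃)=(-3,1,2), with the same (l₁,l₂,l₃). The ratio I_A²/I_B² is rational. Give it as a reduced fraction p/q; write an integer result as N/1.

l's match ⇒ only the (l;m) 3-j factors differ between A and B.
A: triangle coeff Δ(4,1,5) = 1/495; Σ_t [0,0]: t=0:+1/576 = 1/576; (3j)²=5/99 [(4 1 5; 0 0 0)], sign=-1
B: triangle coeff Δ(4,1,5) = 1/495; Σ_t [0,0]: t=0:+1/10080 = 1/10080; (3j)²=1/165 [(4 1 5; -3 1 2)], sign=-1
I_A²/I_B² = (5/99)/(1/165) = 25/3

25/3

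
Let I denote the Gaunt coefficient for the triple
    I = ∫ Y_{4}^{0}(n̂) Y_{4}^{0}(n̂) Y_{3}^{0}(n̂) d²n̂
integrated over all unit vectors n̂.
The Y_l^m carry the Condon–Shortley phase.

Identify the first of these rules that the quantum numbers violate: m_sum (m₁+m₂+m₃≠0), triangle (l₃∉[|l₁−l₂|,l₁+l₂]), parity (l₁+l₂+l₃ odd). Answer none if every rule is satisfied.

Σmᵢ = 0  ✓
l₃∈[|l₁−l₂|,l₁+l₂]=[0,8], have l₃=3  ✓
Σlᵢ = 11 ⇒ odd  ✗

parity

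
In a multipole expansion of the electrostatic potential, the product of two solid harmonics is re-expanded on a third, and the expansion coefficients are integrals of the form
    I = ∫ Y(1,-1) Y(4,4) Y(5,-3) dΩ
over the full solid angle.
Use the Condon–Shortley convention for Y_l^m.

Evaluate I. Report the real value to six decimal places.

-0.049106

m-sum 0 ✓  L=10 even ✓  3≤5≤5 ✓
Π(2lᵢ+1) = 3×9×11 = 297
triangle coeff Δ(1,4,5) = 1/495
Σ_t [0,0]: t=0:+1/576 = 1/576
(3j)²=5/99 [(1 4 5; 0 0 0)], sign=-1
Σ_t [0,0]: t=0:+1/80640 = 1/80640
(3j)²=1/495 [(1 4 5; -1 4 -3)], sign=+1
⇒ 4πI² = 1/33
I = (-1)√(1/33/(4π)) = -0.04910640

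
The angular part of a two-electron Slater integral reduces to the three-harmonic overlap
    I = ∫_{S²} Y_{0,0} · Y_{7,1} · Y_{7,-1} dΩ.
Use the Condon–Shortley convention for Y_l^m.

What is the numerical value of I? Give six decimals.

-0.282095

m-sum 0 ✓  L=14 even ✓  7≤7≤7 ✓
Π(2lᵢ+1) = 1×15×15 = 225
triangle coeff Δ(0,7,7) = 1/15
Σ_t [0,0]: t=0:+1/25401600 = 1/25401600
(3j)²=1/15 [(0 7 7; 0 0 0)], sign=-1
Σ_t [0,0]: t=0:+1/29030400 = 1/29030400
(3j)²=1/15 [(0 7 7; 0 1 -1)], sign=+1
⇒ 4πI² = 1/1
I = (-1)√(1/1/(4π)) = -0.28209479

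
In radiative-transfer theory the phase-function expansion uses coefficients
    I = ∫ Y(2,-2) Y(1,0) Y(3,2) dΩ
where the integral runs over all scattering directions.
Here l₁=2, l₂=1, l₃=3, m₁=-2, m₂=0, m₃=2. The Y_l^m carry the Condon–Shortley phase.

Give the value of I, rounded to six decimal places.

0.184674

Rules hold: Σm=0, L=6 even, 1≤3≤3.
N = 5·3·7 = 105
Δ = 0!·4!·2!/7! = 1/105
Racah Σ t=0..0: t=0:+1/4 = 1/4
⇒ 3j(2 1 3; 0 0 0)² = 3/35, sgn -1
Racah Σ t=0..0: t=0:+1/24 = 1/24
⇒ 3j(2 1 3; -2 0 2)² = 1/21, sgn -1
4πI² = N·(3j₀)²·(3jₘ)² = 3/7
I = +1·√(0.428571/4π) = 0.18467439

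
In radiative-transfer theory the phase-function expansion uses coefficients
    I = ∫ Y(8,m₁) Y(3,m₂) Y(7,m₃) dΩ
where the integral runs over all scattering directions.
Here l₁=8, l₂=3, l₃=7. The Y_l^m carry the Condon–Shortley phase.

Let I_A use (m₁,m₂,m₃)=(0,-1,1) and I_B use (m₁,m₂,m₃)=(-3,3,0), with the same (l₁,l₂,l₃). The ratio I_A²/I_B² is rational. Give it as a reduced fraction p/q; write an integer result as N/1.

Same 8,3,7: normalisation and zero-m 3j drop out of the ratio.
A: Δ: 4! 12! 2! / 19! → 1/5290740; sum: t=0:+1/46448640 t=1:−1/3628800 t=2:+1/4147200 = -1/77414400; 3j²(8 3 7; 0 -1 1) = Δ·Π!·Σ² = 3/41990  (sign -1)
B: Δ: 4! 12! 2! / 19! → 1/5290740; sum: t=4:+1/29030400 = 1/29030400; 3j²(8 3 7; -3 3 0) = Δ·Π!·Σ² = 165/8398  (sign -1)
I_A²/I_B² = (3/41990)/(165/8398) = 1/275

1/275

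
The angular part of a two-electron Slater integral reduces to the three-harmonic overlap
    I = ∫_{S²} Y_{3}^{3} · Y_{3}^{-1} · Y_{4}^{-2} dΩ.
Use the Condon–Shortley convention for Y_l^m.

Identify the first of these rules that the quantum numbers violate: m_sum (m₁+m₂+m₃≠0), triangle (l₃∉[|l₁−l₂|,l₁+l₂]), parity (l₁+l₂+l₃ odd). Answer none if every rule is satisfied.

azimuthal sum: 3 − 1 − 2 = 0  ✓
0 ≤ 4 ≤ 6 (triangle on l)  ✓
L = 3 + 3 + 4 = 10 (even)  ✓

none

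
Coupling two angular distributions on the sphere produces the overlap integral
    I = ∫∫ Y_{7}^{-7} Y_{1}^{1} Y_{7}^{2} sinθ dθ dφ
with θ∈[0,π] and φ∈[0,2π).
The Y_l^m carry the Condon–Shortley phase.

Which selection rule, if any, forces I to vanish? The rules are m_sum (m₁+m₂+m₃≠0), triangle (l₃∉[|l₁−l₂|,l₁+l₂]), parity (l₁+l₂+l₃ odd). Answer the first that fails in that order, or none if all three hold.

m_sum

m₁+m₂+m₃ = -7 + 1 + 2 = -4  ✗
triangle: |7−1|=6 ≤ l₃=7 ≤ 7+1=8
parity: l₁+l₂+l₃ = 15 is odd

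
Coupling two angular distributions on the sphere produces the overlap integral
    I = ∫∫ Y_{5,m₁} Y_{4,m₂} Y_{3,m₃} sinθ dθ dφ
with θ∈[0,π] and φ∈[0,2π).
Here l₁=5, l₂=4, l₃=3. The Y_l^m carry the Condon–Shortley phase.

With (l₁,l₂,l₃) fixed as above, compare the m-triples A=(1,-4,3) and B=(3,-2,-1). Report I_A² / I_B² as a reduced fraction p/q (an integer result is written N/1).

Shared (l₁,l₂,l₃)=(5,4,3): N and (l;000)² cancel in I_A²/I_B².
A: Δ = 6!·4!·2!/13! = 1/180180; Racah Σ t=0..0: t=0:+1/34560 = 1/34560; ⇒ 3j(5 4 3; 1 -4 3)² = 1/429, sgn +1
B: Δ = 6!·4!·2!/13! = 1/180180; Racah Σ t=0..2: t=0:+1/5760 t=1:−1/720 t=2:+1/2304 = -1/1280; ⇒ 3j(5 4 3; 3 -2 -1)² = 27/1430, sgn -1
I_A²/I_B² = (1/429)/(27/1430) = 10/81

10/81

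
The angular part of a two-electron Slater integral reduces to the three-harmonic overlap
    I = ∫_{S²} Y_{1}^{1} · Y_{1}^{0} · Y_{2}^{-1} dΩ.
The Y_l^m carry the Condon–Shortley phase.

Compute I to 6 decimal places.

m-sum 0 ✓  L=4 even ✓  0≤2≤2 ✓
Π(2lᵢ+1) = 3×3×5 = 45
triangle coeff Δ(1,1,2) = 1/30
Σ_t [0,0]: t=0:+1/1 = 1/1
(3j)²=2/15 [(1 1 2; 0 0 0)], sign=+1
Σ_t [0,0]: t=0:+1/2 = 1/2
(3j)²=1/10 [(1 1 2; 1 0 -1)], sign=-1
⇒ 4πI² = 3/5
I = (-1)√(3/5/(4π)) = -0.21850969

-0.218510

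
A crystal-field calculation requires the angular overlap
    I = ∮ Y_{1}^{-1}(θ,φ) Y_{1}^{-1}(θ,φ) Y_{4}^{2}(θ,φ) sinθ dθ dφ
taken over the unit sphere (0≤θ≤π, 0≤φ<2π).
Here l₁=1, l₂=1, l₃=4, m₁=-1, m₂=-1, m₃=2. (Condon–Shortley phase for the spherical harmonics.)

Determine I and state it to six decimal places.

l₃=4 ∉ [0,2] — triangle fails ⇒ I = 0

0.000000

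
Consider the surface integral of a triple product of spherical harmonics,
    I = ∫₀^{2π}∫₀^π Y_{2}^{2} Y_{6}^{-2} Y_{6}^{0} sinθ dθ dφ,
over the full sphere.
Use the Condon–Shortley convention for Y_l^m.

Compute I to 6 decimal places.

-0.191909

Rules hold: Σm=0, L=14 even, 4≤6≤8.
N = 5·13·13 = 845
Δ = 2!·2!·10!/15! = 1/90090
Racah Σ t=0..2: t=0:+1/69120 t=1:−1/14400 t=2:+1/69120 = -7/172800
⇒ 3j(2 6 6; 0 0 0)² = 14/715, sgn -1
Racah Σ t=0..0: t=0:+1/69120 = 1/69120
⇒ 3j(2 6 6; 2 -2 0)² = 4/143, sgn +1
4πI² = N·(3j₀)²·(3jₘ)² = 56/121
I = -1·√(0.46281/4π) = -0.19190947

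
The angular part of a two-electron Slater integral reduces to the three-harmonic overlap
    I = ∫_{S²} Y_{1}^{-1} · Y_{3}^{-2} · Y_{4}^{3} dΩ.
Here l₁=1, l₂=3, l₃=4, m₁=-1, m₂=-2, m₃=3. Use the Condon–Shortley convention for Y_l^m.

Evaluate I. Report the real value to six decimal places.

-0.282095

Rules hold: Σm=0, L=8 even, 2≤4≤4.
N = 3·7·9 = 189
Δ = 0!·2!·6!/9! = 1/252
Racah Σ t=0..0: t=0:+1/36 = 1/36
⇒ 3j(1 3 4; 0 0 0)² = 4/63, sgn +1
Racah Σ t=0..0: t=0:+1/240 = 1/240
⇒ 3j(1 3 4; -1 -2 3)² = 1/12, sgn -1
4πI² = N·(3j₀)²·(3jₘ)² = 1/1
I = -1·√(1/4π) = -0.28209479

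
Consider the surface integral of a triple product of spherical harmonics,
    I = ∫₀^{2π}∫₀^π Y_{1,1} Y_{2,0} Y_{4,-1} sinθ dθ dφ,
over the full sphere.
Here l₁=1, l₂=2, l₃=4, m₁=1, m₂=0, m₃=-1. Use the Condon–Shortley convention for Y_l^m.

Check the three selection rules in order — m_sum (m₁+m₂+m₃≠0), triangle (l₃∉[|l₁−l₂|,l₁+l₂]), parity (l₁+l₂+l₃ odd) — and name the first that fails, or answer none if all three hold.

triangle

m₁+m₂+m₃ = 1 + 0 − 1 = 0  ✓
triangle: |1−2|=1 ≤ l₃=4 ≤ 1+2=3  ✗
parity: l₁+l₂+l₃ = 7 is odd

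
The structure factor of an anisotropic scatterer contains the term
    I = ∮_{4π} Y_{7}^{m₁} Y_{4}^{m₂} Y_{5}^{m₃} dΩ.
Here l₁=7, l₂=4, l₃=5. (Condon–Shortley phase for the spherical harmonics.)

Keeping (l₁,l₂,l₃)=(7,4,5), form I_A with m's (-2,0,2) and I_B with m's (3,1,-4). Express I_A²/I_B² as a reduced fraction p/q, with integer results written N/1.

128/2535

Shared (l₁,l₂,l₃)=(7,4,5): N and (l;000)² cancel in I_A²/I_B².
A: Δ = 6!·8!·2!/17! = 1/6126120; Racah Σ t=2..4: t=2:+1/483840 t=3:−1/51840 t=4:+1/69120 = -1/362880; ⇒ 3j(7 4 5; -2 0 2)² = 16/17017, sgn +1
B: Δ = 6!·8!·2!/17! = 1/6126120; Racah Σ t=3..4: t=3:−1/362880 t=4:+1/1935360 = -13/5806080; ⇒ 3j(7 4 5; 3 1 -4)² = 195/10472, sgn +1
I_A²/I_B² = (16/17017)/(195/10472) = 128/2535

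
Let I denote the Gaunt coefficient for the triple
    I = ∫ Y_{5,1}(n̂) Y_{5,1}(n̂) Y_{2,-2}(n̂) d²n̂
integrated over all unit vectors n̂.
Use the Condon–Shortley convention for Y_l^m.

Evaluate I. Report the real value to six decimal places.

Checks pass: Σm=0; 12 even; l₃=2∈[0,10].
(2·5+1)(2·5+1)(2·2+1) = 605
Δ: 8! 2! 2! / 13! → 1/38610
sum: t=3:−1/2880 t=4:+1/576 t=5:−1/2880 = 1/960
3j²(5 5 2; 0 0 0) = Δ·Π!·Σ² = 10/429  (sign +1)
sum: t=4:+1/2304 = 1/2304
3j²(5 5 2; 1 1 -2) = Δ·Π!·Σ² = 5/143  (sign +1)
combine: 4πI² = 605·10/429·5/143 = 250/507
take √, sign +1: I = 0.19808933

0.198089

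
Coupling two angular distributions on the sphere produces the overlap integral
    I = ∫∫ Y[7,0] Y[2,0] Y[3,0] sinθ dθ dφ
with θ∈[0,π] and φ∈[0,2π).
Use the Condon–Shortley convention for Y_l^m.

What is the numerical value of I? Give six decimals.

triangle: need 5≤l₃≤9, have 3; I=0

0.000000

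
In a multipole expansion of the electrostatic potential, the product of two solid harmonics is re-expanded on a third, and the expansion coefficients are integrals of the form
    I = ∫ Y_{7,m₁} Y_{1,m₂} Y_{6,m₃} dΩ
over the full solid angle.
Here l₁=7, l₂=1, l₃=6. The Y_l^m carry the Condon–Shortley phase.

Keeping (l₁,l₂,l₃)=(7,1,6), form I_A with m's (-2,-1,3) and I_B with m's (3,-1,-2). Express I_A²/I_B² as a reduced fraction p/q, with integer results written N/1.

2/9

l's match ⇒ only the (l;m) 3-j factors differ between A and B.
A: triangle coeff Δ(7,1,6) = 1/1365; Σ_t [0,0]: t=0:+1/4354560 = 1/4354560; (3j)²=2/273 [(7 1 6; -2 -1 3)], sign=-1
B: triangle coeff Δ(7,1,6) = 1/1365; Σ_t [0,0]: t=0:+1/1935360 = 1/1935360; (3j)²=3/91 [(7 1 6; 3 -1 -2)], sign=+1
I_A²/I_B² = (2/273)/(3/91) = 2/9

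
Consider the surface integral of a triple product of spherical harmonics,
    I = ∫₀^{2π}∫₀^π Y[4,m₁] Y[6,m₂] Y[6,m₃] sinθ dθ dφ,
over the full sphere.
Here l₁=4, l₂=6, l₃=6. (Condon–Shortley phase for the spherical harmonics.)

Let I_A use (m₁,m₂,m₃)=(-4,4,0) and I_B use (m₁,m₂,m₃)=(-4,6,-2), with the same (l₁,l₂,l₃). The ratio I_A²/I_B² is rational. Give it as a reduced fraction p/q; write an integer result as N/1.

Same 4,6,6: normalisation and zero-m 3j drop out of the ratio.
A: Δ: 4! 4! 8! / 17! → 1/15315300; sum: t=4:+1/829440 = 1/829440; 3j²(4 6 6; -4 4 0) = Δ·Π!·Σ² = 35/2431  (sign +1)
B: Δ: 4! 4! 8! / 17! → 1/15315300; sum: t=4:+1/23224320 = 1/23224320; 3j²(4 6 6; -4 6 -2) = Δ·Π!·Σ² = 1/442  (sign +1)
I_A²/I_B² = (35/2431)/(1/442) = 70/11

70/11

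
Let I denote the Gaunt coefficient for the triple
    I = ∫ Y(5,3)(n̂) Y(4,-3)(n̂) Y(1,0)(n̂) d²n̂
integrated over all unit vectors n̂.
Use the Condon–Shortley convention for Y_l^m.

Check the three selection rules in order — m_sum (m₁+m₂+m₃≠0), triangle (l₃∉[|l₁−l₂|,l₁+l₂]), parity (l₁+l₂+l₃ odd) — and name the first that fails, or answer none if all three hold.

none

Σmᵢ = 0  ✓
l₃∈[|l₁−l₂|,l₁+l₂]=[1,9], have l₃=1  ✓
Σlᵢ = 10 ⇒ even  ✓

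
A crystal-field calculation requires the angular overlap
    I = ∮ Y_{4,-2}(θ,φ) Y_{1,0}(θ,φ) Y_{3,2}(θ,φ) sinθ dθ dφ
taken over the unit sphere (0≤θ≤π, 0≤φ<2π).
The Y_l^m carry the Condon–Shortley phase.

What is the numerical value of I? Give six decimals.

0.213244

Rules hold: Σm=0, L=8 even, 3≤3≤5.
N = 9·3·7 = 189
Δ = 2!·6!·0!/9! = 1/252
Racah Σ t=1..1: t=1:−1/36 = -1/36
⇒ 3j(4 1 3; 0 0 0)² = 4/63, sgn +1
Racah Σ t=1..1: t=1:−1/120 = -1/120
⇒ 3j(4 1 3; -2 0 2)² = 1/21, sgn +1
4πI² = N·(3j₀)²·(3jₘ)² = 4/7
I = +1·√(0.571429/4π) = 0.21324362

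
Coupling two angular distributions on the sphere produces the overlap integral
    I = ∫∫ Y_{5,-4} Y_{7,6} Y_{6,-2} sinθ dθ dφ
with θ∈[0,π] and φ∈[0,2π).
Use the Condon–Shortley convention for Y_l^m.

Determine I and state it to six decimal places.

-0.164530

Rules hold: Σm=0, L=18 even, 2≤6≤12.
N = 11·15·13 = 2145
Δ = 6!·4!·8!/19! = 1/174594420
Racah Σ t=1..5: t=1:−1/4147200 t=2:+1/207360 t=3:−1/82944 t=4:+1/207360 t=5:−1/4147200 = -1/345600
⇒ 3j(5 7 6; 0 0 0)² = 420/46189, sgn -1
Racah Σ t=5..6: t=5:−1/116121600 t=6:+1/21772800 = 13/348364800
⇒ 3j(5 7 6; -4 6 -2)² = 169/9690, sgn +1
4πI² = N·(3j₀)²·(3jₘ)² = 35490/104329
I = -1·√(0.340174/4π) = -0.16453017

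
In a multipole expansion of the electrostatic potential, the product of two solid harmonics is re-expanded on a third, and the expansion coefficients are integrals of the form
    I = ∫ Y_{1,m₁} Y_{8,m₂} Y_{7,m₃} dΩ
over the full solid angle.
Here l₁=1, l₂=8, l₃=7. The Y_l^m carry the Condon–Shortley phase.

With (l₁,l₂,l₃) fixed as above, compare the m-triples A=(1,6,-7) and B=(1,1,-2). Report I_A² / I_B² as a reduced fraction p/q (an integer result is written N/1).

1/21

Shared (l₁,l₂,l₃)=(1,8,7): N and (l;000)² cancel in I_A²/I_B².
A: Δ = 2!·0!·14!/17! = 1/2040; Racah Σ t=0..0: t=0:+1/174356582400 = 1/174356582400; ⇒ 3j(1 8 7; 1 6 -7)² = 1/2040, sgn +1
B: Δ = 2!·0!·14!/17! = 1/2040; Racah Σ t=0..0: t=0:+1/87091200 = 1/87091200; ⇒ 3j(1 8 7; 1 1 -2)² = 7/680, sgn -1
I_A²/I_B² = (1/2040)/(7/680) = 1/21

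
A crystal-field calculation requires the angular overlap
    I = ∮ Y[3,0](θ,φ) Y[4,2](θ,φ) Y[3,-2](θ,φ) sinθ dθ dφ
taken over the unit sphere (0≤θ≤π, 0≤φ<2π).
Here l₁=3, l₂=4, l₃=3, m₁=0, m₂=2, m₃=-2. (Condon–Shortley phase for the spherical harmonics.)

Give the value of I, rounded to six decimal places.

m-sum 0 ✓  L=10 even ✓  1≤3≤7 ✓
Π(2lᵢ+1) = 7×9×7 = 441
triangle coeff Δ(3,4,3) = 1/34650
Σ_t [1,3]: t=1:−1/72 t=2:+1/16 t=3:−1/72 = 5/144
(3j)²=2/77 [(3 4 3; 0 0 0)], sign=-1
Σ_t [2,3]: t=2:+1/96 t=3:−1/72 = -1/288
(3j)²=1/462 [(3 4 3; 0 2 -2)], sign=+1
⇒ 4πI² = 3/121
I = (-1)√(3/121/(4π)) = -0.04441841

-0.044418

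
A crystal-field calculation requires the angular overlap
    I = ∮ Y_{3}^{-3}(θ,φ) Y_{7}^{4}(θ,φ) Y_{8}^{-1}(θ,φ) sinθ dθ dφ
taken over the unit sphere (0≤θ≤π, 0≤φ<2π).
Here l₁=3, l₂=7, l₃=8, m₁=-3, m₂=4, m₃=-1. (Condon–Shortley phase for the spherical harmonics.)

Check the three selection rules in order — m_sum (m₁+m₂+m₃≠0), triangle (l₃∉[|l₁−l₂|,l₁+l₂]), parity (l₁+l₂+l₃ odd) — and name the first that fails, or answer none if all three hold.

none

azimuthal sum: -3 + 4 − 1 = 0  ✓
4 ≤ 8 ≤ 10 (triangle on l)  ✓
L = 3 + 7 + 8 = 18 (even)  ✓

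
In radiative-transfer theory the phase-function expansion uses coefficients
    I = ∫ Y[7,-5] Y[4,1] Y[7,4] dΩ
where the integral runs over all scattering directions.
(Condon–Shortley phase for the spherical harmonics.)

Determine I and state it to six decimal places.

-0.036504

Checks pass: Σm=0; 18 even; l₃=7∈[3,11].
(2·7+1)(2·4+1)(2·7+1) = 2025
Δ: 4! 10! 4! / 19! → 1/58198140
sum: t=0:+1/17418240 t=1:−1/622080 t=2:+1/230400 t=3:−1/622080 t=4:+1/17418240 = 1/806400
3j²(7 4 7; 0 0 0) = Δ·Π!·Σ² = 2268/230945  (sign -1)
sum: t=2:+1/87091200 t=3:−1/8709120 t=4:+1/11612160 = -1/58060800
3j²(7 4 7; -5 1 4) = Δ·Π!·Σ² = 99/117572  (sign +1)
combine: 4πI² = 2025·2268/230945·99/117572 = 295245/17631601
take √, sign -1: I = -0.03650400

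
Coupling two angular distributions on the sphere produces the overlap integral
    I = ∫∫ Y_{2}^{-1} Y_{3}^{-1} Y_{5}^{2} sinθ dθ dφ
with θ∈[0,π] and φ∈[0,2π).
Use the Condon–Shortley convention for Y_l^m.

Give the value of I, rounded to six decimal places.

0.245532

Rules hold: Σm=0, L=10 even, 1≤5≤5.
N = 5·7·11 = 385
Δ = 0!·4!·6!/11! = 1/2310
Racah Σ t=0..0: t=0:+1/144 = 1/144
⇒ 3j(2 3 5; 0 0 0)² = 10/231, sgn -1
Racah Σ t=0..0: t=0:+1/288 = 1/288
⇒ 3j(2 3 5; -1 -1 2)² = 1/22, sgn -1
4πI² = N·(3j₀)²·(3jₘ)² = 25/33
I = +1·√(0.757576/4π) = 0.24553200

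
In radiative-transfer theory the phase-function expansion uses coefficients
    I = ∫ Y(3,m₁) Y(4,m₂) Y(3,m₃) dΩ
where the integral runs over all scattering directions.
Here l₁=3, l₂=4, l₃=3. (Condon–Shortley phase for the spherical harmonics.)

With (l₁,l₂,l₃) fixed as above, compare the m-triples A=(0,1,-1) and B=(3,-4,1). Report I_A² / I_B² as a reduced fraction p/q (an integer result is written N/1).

5/14

l's match ⇒ only the (l;m) 3-j factors differ between A and B.
A: triangle coeff Δ(3,4,3) = 1/34650; Σ_t [1,3]: t=1:−1/288 t=2:+1/24 t=3:−1/48 = 5/288; (3j)²=5/462 [(3 4 3; 0 1 -1)], sign=+1
B: triangle coeff Δ(3,4,3) = 1/34650; Σ_t [0,0]: t=0:+1/1152 = 1/1152; (3j)²=1/33 [(3 4 3; 3 -4 1)], sign=+1
I_A²/I_B² = (5/462)/(1/33) = 5/14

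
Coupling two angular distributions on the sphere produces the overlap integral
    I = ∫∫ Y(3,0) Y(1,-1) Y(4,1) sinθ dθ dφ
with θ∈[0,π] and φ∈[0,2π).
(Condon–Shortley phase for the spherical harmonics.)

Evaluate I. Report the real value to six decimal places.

Rules hold: Σm=0, L=8 even, 2≤4≤4.
N = 7·3·9 = 189
Δ = 0!·6!·2!/9! = 1/252
Racah Σ t=0..0: t=0:+1/36 = 1/36
⇒ 3j(3 1 4; 0 0 0)² = 4/63, sgn +1
Racah Σ t=0..0: t=0:+1/72 = 1/72
⇒ 3j(3 1 4; 0 -1 1)² = 5/126, sgn -1
4πI² = N·(3j₀)²·(3jₘ)² = 10/21
I = -1·√(0.47619/4π) = -0.19466390

-0.194664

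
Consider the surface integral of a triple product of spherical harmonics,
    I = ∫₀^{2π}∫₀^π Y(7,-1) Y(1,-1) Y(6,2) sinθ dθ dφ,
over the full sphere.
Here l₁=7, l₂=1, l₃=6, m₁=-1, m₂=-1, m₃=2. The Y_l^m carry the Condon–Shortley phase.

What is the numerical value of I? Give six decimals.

m-sum 0 ✓  L=14 even ✓  6≤6≤8 ✓
Π(2lᵢ+1) = 15×3×13 = 585
triangle coeff Δ(7,1,6) = 1/1365
Σ_t [1,1]: t=1:−1/518400 = -1/518400
(3j)²=7/195 [(7 1 6; 0 0 0)], sign=-1
Σ_t [0,0]: t=0:+1/1935360 = 1/1935360
(3j)²=1/91 [(7 1 6; -1 -1 2)], sign=+1
⇒ 4πI² = 3/13
I = (-1)√(3/13/(4π)) = -0.13551395

-0.135514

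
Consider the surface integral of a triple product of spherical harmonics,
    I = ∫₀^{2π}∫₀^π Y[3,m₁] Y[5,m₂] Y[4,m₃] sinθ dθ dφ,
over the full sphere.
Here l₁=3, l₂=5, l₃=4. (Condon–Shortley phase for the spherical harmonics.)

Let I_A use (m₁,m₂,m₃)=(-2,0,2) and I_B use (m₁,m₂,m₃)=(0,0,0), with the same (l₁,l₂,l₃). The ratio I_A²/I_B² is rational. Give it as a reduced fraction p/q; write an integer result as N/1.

Same 3,5,4: normalisation and zero-m 3j drop out of the ratio.
A: Δ: 4! 2! 6! / 13! → 1/180180; sum: t=3:−1/576 t=4:+1/2880 = -1/720; 3j²(3 5 4; -2 0 2) = Δ·Π!·Σ² = 80/3003  (sign -1)
B: Δ: 4! 2! 6! / 13! → 1/180180; sum: t=1:−1/576 t=2:+1/144 t=3:−1/576 = 1/288; 3j²(3 5 4; 0 0 0) = Δ·Π!·Σ² = 20/1001  (sign +1)
I_A²/I_B² = (80/3003)/(20/1001) = 4/3

4/3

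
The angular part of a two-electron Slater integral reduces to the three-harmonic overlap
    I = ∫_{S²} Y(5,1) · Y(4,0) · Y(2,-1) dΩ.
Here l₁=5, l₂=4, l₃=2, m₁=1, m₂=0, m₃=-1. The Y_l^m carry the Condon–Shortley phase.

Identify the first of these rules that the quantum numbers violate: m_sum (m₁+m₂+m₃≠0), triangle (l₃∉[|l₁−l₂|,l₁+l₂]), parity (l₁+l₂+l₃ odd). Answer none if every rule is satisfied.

Σmᵢ = 0  ✓
l₃∈[|l₁−l₂|,l₁+l₂]=[1,9], have l₃=2  ✓
Σlᵢ = 11 ⇒ odd  ✗

parity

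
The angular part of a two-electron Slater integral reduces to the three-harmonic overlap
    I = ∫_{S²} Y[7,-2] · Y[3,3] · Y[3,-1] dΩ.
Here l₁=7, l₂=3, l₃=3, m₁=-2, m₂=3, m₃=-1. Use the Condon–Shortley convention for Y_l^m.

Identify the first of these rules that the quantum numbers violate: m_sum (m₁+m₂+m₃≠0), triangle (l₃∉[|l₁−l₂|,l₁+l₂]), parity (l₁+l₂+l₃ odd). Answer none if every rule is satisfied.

m₁+m₂+m₃ = -2 + 3 − 1 = 0  ✓
triangle: |7−3|=4 ≤ l₃=3 ≤ 7+3=10  ✗
parity: l₁+l₂+l₃ = 13 is odd

triangle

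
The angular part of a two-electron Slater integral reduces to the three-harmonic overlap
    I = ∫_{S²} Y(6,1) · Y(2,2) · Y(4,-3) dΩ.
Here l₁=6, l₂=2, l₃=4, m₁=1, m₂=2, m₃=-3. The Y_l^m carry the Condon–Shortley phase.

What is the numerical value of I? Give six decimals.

-0.035563

Checks pass: Σm=0; 12 even; l₃=4∈[4,8].
(2·6+1)(2·2+1)(2·4+1) = 585
Δ: 4! 8! 0! / 13! → 1/6435
sum: t=2:+1/2304 = 1/2304
3j²(6 2 4; 0 0 0) = Δ·Π!·Σ² = 5/143  (sign +1)
sum: t=4:+1/120960 = 1/120960
3j²(6 2 4; 1 2 -3) = Δ·Π!·Σ² = 1/1287  (sign -1)
combine: 4πI² = 585·5/143·1/1287 = 25/1573
take √, sign -1: I = -0.03556319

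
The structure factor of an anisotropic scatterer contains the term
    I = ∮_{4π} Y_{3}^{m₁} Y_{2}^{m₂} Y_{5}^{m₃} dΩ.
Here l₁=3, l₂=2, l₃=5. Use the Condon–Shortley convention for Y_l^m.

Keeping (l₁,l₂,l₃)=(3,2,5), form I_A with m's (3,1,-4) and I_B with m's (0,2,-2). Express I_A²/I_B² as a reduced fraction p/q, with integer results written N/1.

12/5

Same 3,2,5: normalisation and zero-m 3j drop out of the ratio.
A: Δ: 0! 6! 4! / 11! → 1/2310; sum: t=0:+1/4320 = 1/4320; 3j²(3 2 5; 3 1 -4) = Δ·Π!·Σ² = 2/55  (sign -1)
B: Δ: 0! 6! 4! / 11! → 1/2310; sum: t=0:+1/864 = 1/864; 3j²(3 2 5; 0 2 -2) = Δ·Π!·Σ² = 1/66  (sign -1)
I_A²/I_B² = (2/55)/(1/66) = 12/5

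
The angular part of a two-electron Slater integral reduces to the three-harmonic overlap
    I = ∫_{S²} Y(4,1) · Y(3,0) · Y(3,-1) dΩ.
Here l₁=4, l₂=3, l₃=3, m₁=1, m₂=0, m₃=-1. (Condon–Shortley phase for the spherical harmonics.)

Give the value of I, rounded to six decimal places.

-0.099323

Rules hold: Σm=0, L=10 even, 1≤3≤7.
N = 9·7·7 = 441
Δ = 4!·4!·2!/11! = 1/34650
Racah Σ t=1..3: t=1:−1/72 t=2:+1/16 t=3:−1/72 = 5/144
⇒ 3j(4 3 3; 0 0 0)² = 2/77, sgn -1
Racah Σ t=1..3: t=1:−1/48 t=2:+1/24 t=3:−1/288 = 5/288
⇒ 3j(4 3 3; 1 0 -1)² = 5/462, sgn +1
4πI² = N·(3j₀)²·(3jₘ)² = 15/121
I = -1·√(0.123967/4π) = -0.09932258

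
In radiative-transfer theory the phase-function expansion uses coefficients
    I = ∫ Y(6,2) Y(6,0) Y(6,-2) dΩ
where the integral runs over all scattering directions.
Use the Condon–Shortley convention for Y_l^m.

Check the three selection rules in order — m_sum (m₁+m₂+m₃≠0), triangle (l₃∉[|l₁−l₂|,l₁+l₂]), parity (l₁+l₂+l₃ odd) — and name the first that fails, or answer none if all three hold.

azimuthal sum: 2 + 0 − 2 = 0  ✓
0 ≤ 6 ≤ 12 (triangle on l)  ✓
L = 6 + 6 + 6 = 18 (even)  ✓

none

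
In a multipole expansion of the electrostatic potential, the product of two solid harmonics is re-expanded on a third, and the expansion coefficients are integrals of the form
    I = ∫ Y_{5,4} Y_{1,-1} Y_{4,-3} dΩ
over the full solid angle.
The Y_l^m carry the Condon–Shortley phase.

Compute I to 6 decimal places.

0.294638

m-sum 0 ✓  L=10 even ✓  4≤4≤6 ✓
Π(2lᵢ+1) = 11×3×9 = 297
triangle coeff Δ(5,1,4) = 1/495
Σ_t [1,1]: t=1:−1/576 = -1/576
(3j)²=5/99 [(5 1 4; 0 0 0)], sign=-1
Σ_t [0,0]: t=0:+1/10080 = 1/10080
(3j)²=4/55 [(5 1 4; 4 -1 -3)], sign=-1
⇒ 4πI² = 12/11
I = (+1)√(12/11/(4π)) = 0.29463840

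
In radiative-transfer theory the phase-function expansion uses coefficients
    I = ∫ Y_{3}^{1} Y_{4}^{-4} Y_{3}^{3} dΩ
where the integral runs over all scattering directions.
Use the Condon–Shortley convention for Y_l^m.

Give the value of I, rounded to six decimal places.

-0.166198

m-sum 0 ✓  L=10 even ✓  1≤3≤7 ✓
Π(2lᵢ+1) = 7×9×7 = 441
triangle coeff Δ(3,4,3) = 1/34650
Σ_t [1,3]: t=1:−1/72 t=2:+1/16 t=3:−1/72 = 5/144
(3j)²=2/77 [(3 4 3; 0 0 0)], sign=-1
Σ_t [0,0]: t=0:+1/1152 = 1/1152
(3j)²=1/33 [(3 4 3; 1 -4 3)], sign=+1
⇒ 4πI² = 42/121
I = (-1)√(42/121/(4π)) = -0.16619847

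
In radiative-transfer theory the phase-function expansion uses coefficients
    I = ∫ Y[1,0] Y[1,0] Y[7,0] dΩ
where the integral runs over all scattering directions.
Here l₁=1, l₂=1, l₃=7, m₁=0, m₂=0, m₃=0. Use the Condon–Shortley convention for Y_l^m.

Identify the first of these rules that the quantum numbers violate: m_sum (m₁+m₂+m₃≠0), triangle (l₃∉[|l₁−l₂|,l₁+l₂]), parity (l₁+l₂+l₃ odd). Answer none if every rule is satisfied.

m₁+m₂+m₃ = 0 + 0 + 0 = 0  ✓
triangle: |1−1|=0 ≤ l₃=7 ≤ 1+1=2  ✗
parity: l₁+l₂+l₃ = 9 is odd

triangle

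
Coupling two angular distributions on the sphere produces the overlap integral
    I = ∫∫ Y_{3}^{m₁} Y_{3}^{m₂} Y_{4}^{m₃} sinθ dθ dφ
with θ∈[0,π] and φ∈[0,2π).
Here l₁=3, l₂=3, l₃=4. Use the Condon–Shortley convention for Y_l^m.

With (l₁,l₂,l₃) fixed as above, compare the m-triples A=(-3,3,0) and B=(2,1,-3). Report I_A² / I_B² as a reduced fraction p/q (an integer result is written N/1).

Shared (l₁,l₂,l₃)=(3,3,4): N and (l;000)² cancel in I_A²/I_B².
A: Δ = 2!·4!·4!/11! = 1/34650; Racah Σ t=2..2: t=2:+1/1152 = 1/1152; ⇒ 3j(3 3 4; -3 3 0)² = 1/154, sgn +1
B: Δ = 2!·4!·4!/11! = 1/34650; Racah Σ t=0..1: t=0:+1/288 t=1:−1/144 = -1/288; ⇒ 3j(3 3 4; 2 1 -3)² = 1/99, sgn +1
I_A²/I_B² = (1/154)/(1/99) = 9/14

9/14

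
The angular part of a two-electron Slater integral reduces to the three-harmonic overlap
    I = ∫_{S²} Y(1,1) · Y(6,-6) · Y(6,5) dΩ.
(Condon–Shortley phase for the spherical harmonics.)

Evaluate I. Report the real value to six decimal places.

0.000000

L=13 odd ⇒ parity kills the (l;000) factor ⇒ I = 0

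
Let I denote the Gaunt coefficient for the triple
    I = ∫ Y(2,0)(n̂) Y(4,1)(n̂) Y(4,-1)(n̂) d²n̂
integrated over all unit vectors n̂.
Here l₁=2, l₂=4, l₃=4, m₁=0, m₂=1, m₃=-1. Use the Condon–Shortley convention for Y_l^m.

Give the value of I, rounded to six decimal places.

-0.139264

m-sum 0 ✓  L=10 even ✓  2≤4≤6 ✓
Π(2lᵢ+1) = 5×9×9 = 405
triangle coeff Δ(2,4,4) = 1/13860
Σ_t [0,2]: t=0:+1/192 t=1:−1/36 t=2:+1/192 = -5/288
(3j)²=20/693 [(2 4 4; 0 0 0)], sign=-1
Σ_t [0,2]: t=0:+1/480 t=1:−1/48 t=2:+1/144 = -17/1440
(3j)²=289/13860 [(2 4 4; 0 1 -1)], sign=+1
⇒ 4πI² = 1445/5929
I = (-1)√(1445/5929/(4π)) = -0.13926381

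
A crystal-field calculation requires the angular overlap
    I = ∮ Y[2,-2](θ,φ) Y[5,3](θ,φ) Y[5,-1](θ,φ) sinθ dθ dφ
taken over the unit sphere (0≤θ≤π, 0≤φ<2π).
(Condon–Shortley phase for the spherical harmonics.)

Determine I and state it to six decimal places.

0.171169

m-sum 0 ✓  L=12 even ✓  3≤5≤7 ✓
Π(2lᵢ+1) = 5×11×11 = 605
triangle coeff Δ(2,5,5) = 1/38610
Σ_t [0,2]: t=0:+1/2880 t=1:−1/576 t=2:+1/2880 = -1/960
(3j)²=10/429 [(2 5 5; 0 0 0)], sign=+1
Σ_t [2,2]: t=2:+1/5760 = 1/5760
(3j)²=56/2145 [(2 5 5; -2 3 -1)], sign=+1
⇒ 4πI² = 560/1521
I = (+1)√(560/1521/(4π)) = 0.17116875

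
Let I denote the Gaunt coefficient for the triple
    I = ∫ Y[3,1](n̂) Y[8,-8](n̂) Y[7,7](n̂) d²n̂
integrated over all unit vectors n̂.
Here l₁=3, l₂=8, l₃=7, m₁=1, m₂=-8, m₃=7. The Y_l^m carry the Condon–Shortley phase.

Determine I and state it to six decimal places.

-0.231023

m-sum 0 ✓  L=18 even ✓  5≤7≤11 ✓
Π(2lᵢ+1) = 7×17×15 = 1785
triangle coeff Δ(3,8,7) = 1/5290740
Σ_t [1,3]: t=1:−1/7257600 t=2:+1/2073600 t=3:−1/7257600 = 1/4838400
(3j)²=252/20995 [(3 8 7; 0 0 0)], sign=-1
Σ_t [0,0]: t=0:+1/22992076800 = 1/22992076800
(3j)²=91/2907 [(3 8 7; 1 -8 7)], sign=+1
⇒ 4πI² = 4116/6137
I = (-1)√(4116/6137/(4π)) = -0.23102272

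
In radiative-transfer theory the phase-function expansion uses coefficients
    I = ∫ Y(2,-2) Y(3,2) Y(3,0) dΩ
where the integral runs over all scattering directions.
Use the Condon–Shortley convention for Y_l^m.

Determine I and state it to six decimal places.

m-sum 0 ✓  L=8 even ✓  1≤3≤5 ✓
Π(2lᵢ+1) = 5×7×7 = 245
triangle coeff Δ(2,3,3) = 1/3780
Σ_t [0,2]: t=0:+1/24 t=1:−1/4 t=2:+1/24 = -1/6
(3j)²=4/105 [(2 3 3; 0 0 0)], sign=+1
Σ_t [2,2]: t=2:+1/24 = 1/24
(3j)²=1/21 [(2 3 3; -2 2 0)], sign=-1
⇒ 4πI² = 4/9
I = (-1)√(4/9/(4π)) = -0.18806319

-0.188063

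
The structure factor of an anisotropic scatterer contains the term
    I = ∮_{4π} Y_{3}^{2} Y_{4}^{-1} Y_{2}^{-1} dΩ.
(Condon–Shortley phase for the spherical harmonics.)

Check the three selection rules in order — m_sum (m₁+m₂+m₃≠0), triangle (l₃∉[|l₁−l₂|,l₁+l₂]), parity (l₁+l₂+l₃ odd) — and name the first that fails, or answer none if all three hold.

azimuthal sum: 2 − 1 − 1 = 0  ✓
1 ≤ 2 ≤ 7 (triangle on l)  ✓
L = 3 + 4 + 2 = 9 (odd)  ✗

parity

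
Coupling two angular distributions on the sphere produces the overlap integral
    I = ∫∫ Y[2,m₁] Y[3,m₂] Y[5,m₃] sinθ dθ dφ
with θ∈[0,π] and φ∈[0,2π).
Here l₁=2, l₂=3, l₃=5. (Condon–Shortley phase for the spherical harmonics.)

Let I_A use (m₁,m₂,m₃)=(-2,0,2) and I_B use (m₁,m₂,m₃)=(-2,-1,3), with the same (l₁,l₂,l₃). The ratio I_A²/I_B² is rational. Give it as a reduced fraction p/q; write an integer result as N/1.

1/2

Shared (l₁,l₂,l₃)=(2,3,5): N and (l;000)² cancel in I_A²/I_B².
A: Δ = 0!·4!·6!/11! = 1/2310; Racah Σ t=0..0: t=0:+1/864 = 1/864; ⇒ 3j(2 3 5; -2 0 2)² = 1/66, sgn -1
B: Δ = 0!·4!·6!/11! = 1/2310; Racah Σ t=0..0: t=0:+1/1152 = 1/1152; ⇒ 3j(2 3 5; -2 -1 3)² = 1/33, sgn +1
I_A²/I_B² = (1/66)/(1/33) = 1/2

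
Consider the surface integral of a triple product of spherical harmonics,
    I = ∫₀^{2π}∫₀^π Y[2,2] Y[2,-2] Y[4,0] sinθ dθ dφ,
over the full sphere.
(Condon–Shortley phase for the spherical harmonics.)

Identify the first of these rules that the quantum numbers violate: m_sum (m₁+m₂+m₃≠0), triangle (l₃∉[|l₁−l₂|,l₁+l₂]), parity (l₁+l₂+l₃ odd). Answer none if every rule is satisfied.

Σmᵢ = 0  ✓
l₃∈[|l₁−l₂|,l₁+l₂]=[0,4], have l₃=4  ✓
Σlᵢ = 8 ⇒ even  ✓

none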